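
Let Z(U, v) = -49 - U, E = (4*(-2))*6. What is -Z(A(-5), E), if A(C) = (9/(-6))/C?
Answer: 493/10 ≈ 49.300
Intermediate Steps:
A(C) = -3/(2*C) (A(C) = (9*(-⅙))/C = -3/(2*C))
E = -48 (E = -8*6 = -48)
-Z(A(-5), E) = -(-49 - (-3)/(2*(-5))) = -(-49 - (-3)*(-1)/(2*5)) = -(-49 - 1*3/10) = -(-49 - 3/10) = -1*(-493/10) = 493/10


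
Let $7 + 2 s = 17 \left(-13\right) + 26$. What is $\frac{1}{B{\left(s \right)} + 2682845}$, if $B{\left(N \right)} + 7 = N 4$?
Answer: $\frac{1}{2682434} \approx 3.728 \cdot 10^{-7}$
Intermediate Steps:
$s = -101$ ($s = - \frac{7}{2} + \frac{17 \left(-13\right) + 26}{2} = - \frac{7}{2} + \frac{-221 + 26}{2} = - \frac{7}{2} + \frac{1}{2} \left(-195\right) = - \frac{7}{2} - \frac{195}{2} = -101$)
$B{\left(N \right)} = -7 + 4 N$ ($B{\left(N \right)} = -7 + N 4 = -7 + 4 N$)
$\frac{1}{B{\left(s \right)} + 2682845} = \frac{1}{\left(-7 + 4 \left(-101\right)\right) + 2682845} = \frac{1}{\left(-7 - 404\right) + 2682845} = \frac{1}{-411 + 2682845} = \frac{1}{2682434}$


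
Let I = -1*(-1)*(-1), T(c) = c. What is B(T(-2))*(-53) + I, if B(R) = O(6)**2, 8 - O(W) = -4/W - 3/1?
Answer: -64934/9 ≈ -7214.9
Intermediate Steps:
O(W) = 11 + 4/W (O(W) = 8 - (-4/W - 3/1) = 8 - (-4/W - 3*1) = 8 - (-4/W - 3) = 8 - (-3 - 4/W) = 8 + (3 + 4/W) = 11 + 4/W)
I = -1 (I = 1*(-1) = -1)
B(R) = 1225/9 (B(R) = (11 + 4/6)**2 = (11 + 4*(1/6))**2 = (11 + 2/3)**2 = (35/3)**2 = 1225/9)
B(T(-2))*(-53) + I = (1225/9)*(-53) - 1 = -64925/9 - 1 = -64934/9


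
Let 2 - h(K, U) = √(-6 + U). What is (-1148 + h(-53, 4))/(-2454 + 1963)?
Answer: 1146/491 + I*√2/491 ≈ 2.334 + 0.0028803*I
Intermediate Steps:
h(K, U) = 2 - √(-6 + U)
(-1148 + h(-53, 4))/(-2454 + 1963) = (-1148 + (2 - √(-6 + 4)))/(-2454 + 1963) = (-1148 + (2 - √(-2)))/(-491) = (-1148 + (2 - I*√2))*(-1/491) = (-1146 - I*√2)*(-1/491) = 1146/491 + I*√2/491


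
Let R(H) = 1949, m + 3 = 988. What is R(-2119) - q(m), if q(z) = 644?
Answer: 1305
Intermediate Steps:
m = 985 (m = -3 + 988 = 985)
R(-2119) - q(m) = 1949 - 1*644 = 1949 - 644 = 1305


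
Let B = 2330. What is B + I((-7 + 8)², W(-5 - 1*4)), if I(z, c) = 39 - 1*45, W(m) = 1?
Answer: 2324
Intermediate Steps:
I(z, c) = -6 (I(z, c) = 39 - 45 = -6)
B + I((-7 + 8)², W(-5 - 1*4)) = 2330 - 6 = 2324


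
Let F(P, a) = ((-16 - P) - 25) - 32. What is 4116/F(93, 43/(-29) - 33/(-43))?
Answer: -2058/83 ≈ -24.795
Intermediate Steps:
F(P, a) = -73 - P (F(P, a) = (-41 - P) - 32 = -73 - P)
4116/F(93, 43/(-29) - 33/(-43)) = 4116/(-73 - 1*93) = 4116/(-73 - 93) = 4116/(-166) = 4116*(-1/166) = -2058/83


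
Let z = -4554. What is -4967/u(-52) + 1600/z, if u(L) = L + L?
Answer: 11226659/236808 ≈ 47.408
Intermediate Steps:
u(L) = 2*L
-4967/u(-52) + 1600/z = -4967/(2*(-52)) + 1600/(-4554) = -4967/(-104) + 1600*(-1/4554) = -4967*(-1/104) - 800/2277 = 4967/104 - 800/2277 = 11226659/236808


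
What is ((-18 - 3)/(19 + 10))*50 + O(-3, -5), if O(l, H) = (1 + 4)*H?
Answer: -1775/29 ≈ -61.207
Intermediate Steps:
O(l, H) = 5*H
((-18 - 3)/(19 + 10))*50 + O(-3, -5) = ((-18 - 3)/(19 + 10))*50 + 5*(-5) = -21/29*50 - 25 = -1050/29 - 25 = -1775/29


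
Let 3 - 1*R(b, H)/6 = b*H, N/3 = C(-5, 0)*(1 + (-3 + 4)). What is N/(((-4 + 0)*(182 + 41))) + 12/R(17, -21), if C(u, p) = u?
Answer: 1573/40140 ≈ 0.039188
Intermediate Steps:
N = -30 (N = 3*(-5*(1 + (-3 + 4))) = 3*(-5*(1 + 1)) = 3*(-5*2) = 3*(-10) = -30)
R(b, H) = 18 - 6*H*b (R(b, H) = 18 - 6*b*H = 18 - 6*H*b)
N/(((-4 + 0)*(182 + 41))) + 12/R(17, -21) = -30*1/((-4 + 0)*(182 + 41)) + 12/(18 - 6*(-21)*17) = -30/((-4*223)) + 12/(18 + 2142) = -30/(-892) + 12/2160 = -30*(-1/892) + 12*(1/2160) = 15/446 + 1/180 = 1573/40140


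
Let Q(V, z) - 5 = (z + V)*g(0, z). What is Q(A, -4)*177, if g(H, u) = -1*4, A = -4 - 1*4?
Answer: 9381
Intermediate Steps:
A = -8 (A = -4 - 4 = -8)
g(H, u) = -4
Q(V, z) = 5 - 4*V - 4*z (Q(V, z) = 5 + (z + V)*(-4) = 5 + (V + z)*(-4) = 5 + (-4*V - 4*z) = 5 - 4*V - 4*z)
Q(A, -4)*177 = (5 - 4*(-8) - 4*(-4))*177 = (5 + 32 + 16)*177 = 53*177 = 9381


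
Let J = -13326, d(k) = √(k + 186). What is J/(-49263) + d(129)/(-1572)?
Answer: 4442/16421 - √35/524 ≈ 0.25922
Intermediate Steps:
d(k) = √(186 + k)
J/(-49263) + d(129)/(-1572) = -13326/(-49263) + √(186 + 129)/(-1572) = -13326*(-1/49263) + √315*(-1/1572) = 4442/16421 + (3*√35)*(-1/1572) = 4442/16421 - √35/524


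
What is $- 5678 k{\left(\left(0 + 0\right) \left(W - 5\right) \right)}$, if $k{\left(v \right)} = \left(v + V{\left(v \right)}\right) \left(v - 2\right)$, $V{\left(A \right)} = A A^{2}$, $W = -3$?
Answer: $0$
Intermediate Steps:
$V{\left(A \right)} = A^{3}$
$k{\left(v \right)} = \left(-2 + v\right) \left(v + v^{3}\right)$ ($k{\left(v \right)} = \left(v + v^{3}\right) \left(v - 2\right) = \left(v + v^{3}\right) \left(-2 + v\right) = \left(-2 + v\right) \left(v + v^{3}\right)$)
$- 5678 k{\left(\left(0 + 0\right) \left(W - 5\right) \right)} = - 5678 \left(0 + 0\right) \left(-3 - 5\right) \left(-2 + \left(0 + 0\right) \left(-3 - 5\right) + \left(\left(0 + 0\right) \left(-3 - 5\right)\right)^{3} - 2 \left(\left(0 + 0\right) \left(-3 - 5\right)\right)^{2}\right) = - 5678 \cdot 0 \left(-8\right) \left(-2 + 0 \left(-8\right) + \left(0 \left(-8\right)\right)^{3} - 2 \left(0 \left(-8\right)\right)^{2}\right) = - 5678 \cdot 0 \left(-2 + 0 + 0^{3} - 2 \cdot 0^{2}\right) = - 5678 \cdot 0 \left(-2 + 0 + 0 - 0\right) = - 5678 \cdot 0 \left(-2 + 0 + 0 + 0\right) = - 5678 \cdot 0 \left(-2\right) = \left(-5678\right) 0 = 0$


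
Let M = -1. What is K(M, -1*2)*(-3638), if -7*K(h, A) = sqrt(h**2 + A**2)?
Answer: 3638*sqrt(5)/7 ≈ 1162.1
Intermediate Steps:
K(h, A) = -sqrt(A**2 + h**2)/7 (K(h, A) = -sqrt(h**2 + A**2)/7 = -sqrt(A**2 + h**2)/7)
K(M, -1*2)*(-3638) = -sqrt((-1*2)**2 + (-1)**2)/7*(-3638) = -sqrt((-2)**2 + 1)/7*(-3638) = -sqrt(4 + 1)/7*(-3638) = -sqrt(5)/7*(-3638) = 3638*sqrt(5)/7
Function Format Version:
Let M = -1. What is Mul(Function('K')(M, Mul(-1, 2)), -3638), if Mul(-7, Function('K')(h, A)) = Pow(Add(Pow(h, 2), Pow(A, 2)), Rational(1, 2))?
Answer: Mul(Rational(3638, 7), Pow(5, Rational(1, 2))) ≈ 1162.1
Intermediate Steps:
Function('K')(h, A) = Mul(Rational(-1, 7), Pow(Add(Pow(A, 2), Pow(h, 2)), Rational(1, 2))) (Function('K')(h, A) = Mul(Rational(-1, 7), Pow(Add(Pow(h, 2), Pow(A, 2)), Rational(1, 2))) = Mul(Rational(-1, 7), Pow(Add(Pow(A, 2), Pow(h, 2)), Rational(1, 2))))
Mul(Function('K')(M, Mul(-1, 2)), -3638) = Mul(Mul(Rational(-1, 7), Pow(Add(Pow(Mul(-1, 2), 2), Pow(-1, 2)), Rational(1, 2))), -3638) = Mul(Mul(Rational(-1, 7), Pow(Add(Pow(-2, 2), 1), Rational(1, 2))), -3638) = Mul(Mul(Rational(-1, 7), Pow(Add(4, 1), Rational(1, 2))), -3638) = Mul(Mul(Rational(-1, 7), Pow(5, Rational(1, 2))), -3638) = Mul(Rational(3638, 7), Pow(5, Rational(1, 2)))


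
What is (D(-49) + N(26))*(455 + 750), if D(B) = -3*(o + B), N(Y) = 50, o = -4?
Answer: 251845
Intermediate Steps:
D(B) = 12 - 3*B (D(B) = -3*(-4 + B) = 12 - 3*B)
(D(-49) + N(26))*(455 + 750) = ((12 - 3*(-49)) + 50)*(455 + 750) = ((12 + 147) + 50)*1205 = (159 + 50)*1205 = 209*1205 = 251845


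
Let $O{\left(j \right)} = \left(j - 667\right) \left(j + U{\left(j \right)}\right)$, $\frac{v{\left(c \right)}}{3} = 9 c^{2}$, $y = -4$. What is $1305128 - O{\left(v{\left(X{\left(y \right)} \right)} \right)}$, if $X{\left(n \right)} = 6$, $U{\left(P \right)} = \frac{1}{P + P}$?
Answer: $\frac{1960850287}{1944} \approx 1.0087 \cdot 10^{6}$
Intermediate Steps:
$U{\left(P \right)} = \frac{1}{2 P}$
$v{\left(c \right)} = 27 c^{2}$ ($v{\left(c \right)} = 3 \cdot 9 c^{2} = 27 c^{2}$)
$O{\left(j \right)} = \left(-667 + j\right) \left(j + \frac{1}{2 j}\right)$ ($O{\left(j \right)} = \left(j - 667\right) \left(j + \frac{1}{2 j}\right) = \left(-667 + j\right) \left(j + \frac{1}{2 j}\right)$)
$1305128 - O{\left(v{\left(X{\left(y \right)} \right)} \right)} = 1305128 - \left(\frac{1}{2} + \left(27 \cdot 6^{2}\right)^{2} - 667 \cdot 27 \cdot 6^{2} - \frac{667}{2 \cdot 27 \cdot 6^{2}}\right) = 1305128 - \left(\frac{1}{2} + \left(27 \cdot 36\right)^{2} - 667 \cdot 27 \cdot 36 - \frac{667}{2 \cdot 27 \cdot 36}\right) = 1305128 - \left(\frac{1}{2} + 972^{2} - 648324 - \frac{667}{2 \cdot 972}\right) = 1305128 - \left(\frac{1}{2} + 944784 - 648324 - \frac{667}{1944}\right) = 1305128 - \frac{576318545}{1944} = \frac{1960850287}{1944}$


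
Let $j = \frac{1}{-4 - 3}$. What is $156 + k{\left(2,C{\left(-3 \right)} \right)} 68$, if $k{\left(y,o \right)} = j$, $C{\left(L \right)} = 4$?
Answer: $\frac{1024}{7} \approx 146.29$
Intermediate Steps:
$j = - \frac{1}{7}$ ($j = \frac{1}{-7} = - \frac{1}{7} \approx -0.14286$)
$k{\left(y,o \right)} = - \frac{1}{7}$
$156 + k{\left(2,C{\left(-3 \right)} \right)} 68 = 156 - \frac{68}{7} = \frac{1024}{7}$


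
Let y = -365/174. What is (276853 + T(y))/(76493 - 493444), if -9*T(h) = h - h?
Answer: -276853/416951 ≈ -0.66399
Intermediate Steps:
y = -365/174 (y = -365*1/174 = -365/174 ≈ -2.0977)
T(h) = 0 (T(h) = -(h - h)/9 = -⅑*0 = 0)
(276853 + T(y))/(76493 - 493444) = (276853 + 0)/(76493 - 493444) = 276853/(-416951) = 276853*(-1/416951) = -276853/416951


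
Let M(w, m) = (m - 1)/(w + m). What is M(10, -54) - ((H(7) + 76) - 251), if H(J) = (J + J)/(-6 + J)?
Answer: 649/4 ≈ 162.25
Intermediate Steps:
M(w, m) = (-1 + m)/(m + w)
H(J) = 2*J/(-6 + J) (H(J) = (2*J)/(-6 + J) = 2*J/(-6 + J))
M(10, -54) - ((H(7) + 76) - 251) = (-1 - 54)/(-54 + 10) - ((2*7/(-6 + 7) + 76) - 251) = -55/(-44) - ((2*7/1 + 76) - 251) = -1/44*(-55) - ((2*7*1 + 76) - 251) = 5/4 - ((14 + 76) - 251) = 5/4 - (90 - 251) = 5/4 - 1*(-161) = 5/4 + 161 = 649/4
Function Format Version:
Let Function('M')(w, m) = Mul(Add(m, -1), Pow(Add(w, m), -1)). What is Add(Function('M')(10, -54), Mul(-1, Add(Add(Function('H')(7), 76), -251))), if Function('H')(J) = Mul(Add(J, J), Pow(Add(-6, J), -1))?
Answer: Rational(649, 4) ≈ 162.25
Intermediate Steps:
Function('M')(w, m) = Mul(Pow(Add(m, w), -1), Add(-1, m)) (Function('M')(w, m) = Mul(Add(-1, m), Pow(Add(m, w), -1)) = Mul(Pow(Add(m, w), -1), Add(-1, m)))
Function('H')(J) = Mul(2, J, Pow(Add(-6, J), -1)) (Function('H')(J) = Mul(Mul(2, J), Pow(Add(-6, J), -1)) = Mul(2, J, Pow(Add(-6, J), -1)))
Add(Function('M')(10, -54), Mul(-1, Add(Add(Function('H')(7), 76), -251))) = Add(Mul(Pow(Add(-54, 10), -1), Add(-1, -54)), Mul(-1, Add(Add(Mul(2, 7, Pow(Add(-6, 7), -1)), 76), -251))) = Add(Mul(Pow(-44, -1), -55), Mul(-1, Add(Add(Mul(2, 7, Pow(1, -1)), 76), -251))) = Add(Mul(Rational(-1, 44), -55), Mul(-1, Add(Add(Mul(2, 7, 1), 76), -251))) = Add(Rational(5, 4), Mul(-1, Add(Add(14, 76), -251))) = Add(Rational(5, 4), Mul(-1, Add(90, -251))) = Add(Rational(5, 4), Mul(-1, -161)) = Add(Rational(5, 4), 161) = Rational(649, 4)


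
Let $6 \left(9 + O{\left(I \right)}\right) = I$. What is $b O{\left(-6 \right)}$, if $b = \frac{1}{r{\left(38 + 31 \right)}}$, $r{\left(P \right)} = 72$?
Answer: $- \frac{5}{36} \approx -0.13889$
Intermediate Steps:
$O{\left(I \right)} = -9 + \frac{I}{6}$
$b = \frac{1}{72} \approx 0.013889$
$b O{\left(-6 \right)} = \frac{-9 + \frac{1}{6} \left(-6\right)}{72} = \frac{-9 - 1}{72} = \frac{1}{72} \left(-10\right) = - \frac{5}{36}$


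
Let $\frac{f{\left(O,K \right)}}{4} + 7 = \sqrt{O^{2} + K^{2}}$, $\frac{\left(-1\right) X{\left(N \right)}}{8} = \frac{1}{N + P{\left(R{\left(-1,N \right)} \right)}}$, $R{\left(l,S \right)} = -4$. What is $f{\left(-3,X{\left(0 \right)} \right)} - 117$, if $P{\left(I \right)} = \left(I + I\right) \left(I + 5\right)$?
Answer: $-145 + 4 \sqrt{10} \approx -132.35$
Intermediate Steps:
$P{\left(I \right)} = 2 I \left(5 + I\right)$
$X{\left(N \right)} = - \frac{8}{-8 + N}$ ($X{\left(N \right)} = - \frac{8}{N + 2 \left(-4\right) \left(5 - 4\right)} = - \frac{8}{N + 2 \left(-4\right) 1} = - \frac{8}{N - 8} = - \frac{8}{-8 + N}$)
$f{\left(O,K \right)} = -28 + 4 \sqrt{K^{2} + O^{2}}$ ($f{\left(O,K \right)} = -28 + 4 \sqrt{O^{2} + K^{2}} = -28 + 4 \sqrt{K^{2} + O^{2}}$)
$f{\left(-3,X{\left(0 \right)} \right)} - 117 = \left(-28 + 4 \sqrt{\left(- \frac{8}{-8 + 0}\right)^{2} + \left(-3\right)^{2}}\right) - 117 = \left(-28 + 4 \sqrt{\left(- \frac{8}{-8}\right)^{2} + 9}\right) - 117 = \left(-28 + 4 \sqrt{\left(\left(-8\right) \left(- \frac{1}{8}\right)\right)^{2} + 9}\right) - 117 = \left(-28 + 4 \sqrt{1^{2} + 9}\right) - 117 = \left(-28 + 4 \sqrt{1 + 9}\right) - 117 = \left(-28 + 4 \sqrt{10}\right) - 117 = -145 + 4 \sqrt{10}$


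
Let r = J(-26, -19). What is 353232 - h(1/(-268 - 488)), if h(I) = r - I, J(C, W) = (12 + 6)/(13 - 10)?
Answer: 267038855/756 ≈ 3.5323e+5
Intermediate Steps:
J(C, W) = 6 (J(C, W) = 18/3 = 18*(⅓) = 6)
r = 6
h(I) = 6 - I
353232 - h(1/(-268 - 488)) = 353232 - (6 - 1/(-268 - 488)) = 353232 - (6 - 1/(-756)) = 353232 - (6 - 1*(-1/756)) = 353232 - (6 + 1/756) = 353232 - 1*4537/756 = 353232 - 4537/756 = 267038855/756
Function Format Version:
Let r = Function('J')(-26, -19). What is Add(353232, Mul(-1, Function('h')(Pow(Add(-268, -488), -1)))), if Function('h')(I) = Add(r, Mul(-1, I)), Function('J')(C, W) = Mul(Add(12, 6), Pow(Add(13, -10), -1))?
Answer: Rational(267038855, 756) ≈ 3.5323e+5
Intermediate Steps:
Function('J')(C, W) = 6 (Function('J')(C, W) = Mul(18, Pow(3, -1)) = Mul(18, Rational(1, 3)) = 6)
r = 6
Function('h')(I) = Add(6, Mul(-1, I))
Add(353232, Mul(-1, Function('h')(Pow(Add(-268, -488), -1)))) = Add(353232, Mul(-1, Add(6, Mul(-1, Pow(Add(-268, -488), -1))))) = Add(353232, Mul(-1, Add(6, Mul(-1, Pow(-756, -1))))) = Add(353232, Mul(-1, Add(6, Mul(-1, Rational(-1, 756))))) = Add(353232, Mul(-1, Add(6, Rational(1, 756)))) = Add(353232, Mul(-1, Rational(4537, 756))) = Add(353232, Rational(-4537, 756)) = Rational(267038855, 756)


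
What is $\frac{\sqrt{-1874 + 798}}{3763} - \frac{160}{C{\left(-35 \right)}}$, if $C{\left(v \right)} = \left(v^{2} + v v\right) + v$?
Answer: $- \frac{32}{483} + \frac{2 i \sqrt{269}}{3763} \approx -0.066253 + 0.0087171 i$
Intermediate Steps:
$C{\left(v \right)} = v + 2 v^{2}$ ($C{\left(v \right)} = \left(v^{2} + v^{2}\right) + v = 2 v^{2} + v = v + 2 v^{2}$)
$\frac{\sqrt{-1874 + 798}}{3763} - \frac{160}{C{\left(-35 \right)}} = \frac{\sqrt{-1874 + 798}}{3763} - \frac{160}{\left(-35\right) \left(1 + 2 \left(-35\right)\right)} = \sqrt{-1076} \cdot \frac{1}{3763} - \frac{160}{\left(-35\right) \left(1 - 70\right)} = 2 i \sqrt{269} \cdot \frac{1}{3763} - \frac{160}{\left(-35\right) \left(-69\right)} = \frac{2 i \sqrt{269}}{3763} - \frac{160}{2415} = \frac{2 i \sqrt{269}}{3763} - \frac{32}{483} = - \frac{32}{483} + \frac{2 i \sqrt{269}}{3763}$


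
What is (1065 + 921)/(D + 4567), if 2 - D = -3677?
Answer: 993/4123 ≈ 0.24084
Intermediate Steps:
D = 3679 (D = 2 - 1*(-3677) = 2 + 3677 = 3679)
(1065 + 921)/(D + 4567) = (1065 + 921)/(3679 + 4567) = 1986/8246 = 1986*(1/8246) = 993/4123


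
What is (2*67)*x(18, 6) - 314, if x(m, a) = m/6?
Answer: 88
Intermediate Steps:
x(m, a) = m/6 (x(m, a) = m*(1/6) = m/6)
(2*67)*x(18, 6) - 314 = (2*67)*((1/6)*18) - 314 = 134*3 - 314 = 402 - 314 = 88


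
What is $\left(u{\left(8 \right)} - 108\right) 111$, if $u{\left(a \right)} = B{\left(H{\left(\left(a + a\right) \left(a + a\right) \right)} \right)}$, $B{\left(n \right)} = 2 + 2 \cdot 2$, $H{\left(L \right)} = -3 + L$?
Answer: $-11322$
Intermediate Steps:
$B{\left(n \right)} = 6$ ($B{\left(n \right)} = 2 + 4 = 6$)
$u{\left(a \right)} = 6$
$\left(u{\left(8 \right)} - 108\right) 111 = \left(6 - 108\right) 111 = \left(-102\right) 111 = -11322$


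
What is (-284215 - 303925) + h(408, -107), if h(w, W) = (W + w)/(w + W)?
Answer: -588139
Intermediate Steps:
h(w, W) = 1 (h(w, W) = (W + w)/(W + w) = 1)
(-284215 - 303925) + h(408, -107) = (-284215 - 303925) + 1 = -588140 + 1 = -588139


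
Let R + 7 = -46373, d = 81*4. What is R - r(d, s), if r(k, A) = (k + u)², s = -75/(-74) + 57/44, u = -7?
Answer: -146869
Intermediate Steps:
d = 324
R = -46380 (R = -7 - 46373 = -46380)
s = 3759/1628 (s = -75*(-1/74) + 57*(1/44) = 75/74 + 57/44 = 3759/1628 ≈ 2.3090)
r(k, A) = (-7 + k)² (r(k, A) = (k - 7)² = (-7 + k)²)
R - r(d, s) = -46380 - (-7 + 324)² = -46380 - 1*317² = -46380 - 1*100489 = -46380 - 100489 = -146869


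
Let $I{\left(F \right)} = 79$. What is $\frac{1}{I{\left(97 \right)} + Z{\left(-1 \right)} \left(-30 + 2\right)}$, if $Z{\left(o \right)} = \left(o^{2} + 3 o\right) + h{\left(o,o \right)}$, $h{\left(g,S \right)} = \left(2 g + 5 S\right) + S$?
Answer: $\frac{1}{359} \approx 0.0027855$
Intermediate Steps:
$h{\left(g,S \right)} = 2 g + 6 S$
$Z{\left(o \right)} = o^{2} + 11 o$ ($Z{\left(o \right)} = \left(o^{2} + 3 o\right) + \left(2 o + 6 o\right) = \left(o^{2} + 3 o\right) + 8 o = o^{2} + 11 o$)
$\frac{1}{I{\left(97 \right)} + Z{\left(-1 \right)} \left(-30 + 2\right)} = \frac{1}{79 + - (11 - 1) \left(-30 + 2\right)} = \frac{1}{79 + \left(-1\right) 10 \left(-28\right)} = \frac{1}{79 - -280} = \frac{1}{79 + 280} = \frac{1}{359}$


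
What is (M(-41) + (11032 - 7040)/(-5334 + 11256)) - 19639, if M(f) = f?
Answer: -58270484/2961 ≈ -19679.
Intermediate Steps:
(M(-41) + (11032 - 7040)/(-5334 + 11256)) - 19639 = (-41 + (11032 - 7040)/(-5334 + 11256)) - 19639 = (-41 + 3992/5922) - 19639 = (-41 + 3992*(1/5922)) - 19639 = (-41 + 1996/2961) - 19639 = -119405/2961 - 19639 = -58270484/2961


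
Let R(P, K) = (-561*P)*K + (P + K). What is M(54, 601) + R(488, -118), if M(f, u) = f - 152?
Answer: 32304896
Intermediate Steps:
R(P, K) = K + P - 561*K*P (R(P, K) = -561*K*P + (K + P) = K + P - 561*K*P)
M(f, u) = -152 + f
M(54, 601) + R(488, -118) = (-152 + 54) + (-118 + 488 - 561*(-118)*488) = -98 + (-118 + 488 + 32304624) = -98 + 32304994 = 32304896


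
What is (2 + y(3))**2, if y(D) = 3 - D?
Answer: 4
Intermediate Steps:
(2 + y(3))**2 = (2 + (3 - 1*3))**2 = (2 + (3 - 3))**2 = (2 + 0)**2 = 2**2 = 4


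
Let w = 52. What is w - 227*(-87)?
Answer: 19801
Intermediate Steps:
w - 227*(-87) = 52 - 227*(-87) = 52 + 19749 = 19801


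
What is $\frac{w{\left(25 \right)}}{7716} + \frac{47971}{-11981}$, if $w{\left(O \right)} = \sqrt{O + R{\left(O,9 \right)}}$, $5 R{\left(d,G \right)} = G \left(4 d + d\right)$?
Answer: $- \frac{47971}{11981} + \frac{5 \sqrt{10}}{7716} \approx -4.0019$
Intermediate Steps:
$R{\left(d,G \right)} = G d$ ($R{\left(d,G \right)} = \frac{G \left(4 d + d\right)}{5} = \frac{G 5 d}{5} = \frac{5 G d}{5} = G d$)
$w{\left(O \right)} = \sqrt{10} \sqrt{O}$ ($w{\left(O \right)} = \sqrt{O + 9 O} = \sqrt{10 O} = \sqrt{10} \sqrt{O}$)
$\frac{w{\left(25 \right)}}{7716} + \frac{47971}{-11981} = \frac{\sqrt{10} \sqrt{25}}{7716} + \frac{47971}{-11981} = \sqrt{10} \cdot 5 \cdot \frac{1}{7716} + 47971 \left(- \frac{1}{11981}\right) = 5 \sqrt{10} \cdot \frac{1}{7716} - \frac{47971}{11981} = \frac{5 \sqrt{10}}{7716} - \frac{47971}{11981} = - \frac{47971}{11981} + \frac{5 \sqrt{10}}{7716}$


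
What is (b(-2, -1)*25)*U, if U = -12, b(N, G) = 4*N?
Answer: 2400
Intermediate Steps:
(b(-2, -1)*25)*U = ((4*(-2))*25)*(-12) = -8*25*(-12) = -200*(-12) = 2400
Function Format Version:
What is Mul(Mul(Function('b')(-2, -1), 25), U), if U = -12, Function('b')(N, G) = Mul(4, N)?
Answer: 2400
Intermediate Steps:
Mul(Mul(Function('b')(-2, -1), 25), U) = Mul(Mul(Mul(4, -2), 25), -12) = Mul(Mul(-8, 25), -12) = Mul(-200, -12) = 2400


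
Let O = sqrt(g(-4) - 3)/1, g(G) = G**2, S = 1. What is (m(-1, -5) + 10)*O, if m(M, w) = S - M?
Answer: 12*sqrt(13) ≈ 43.267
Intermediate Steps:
m(M, w) = 1 - M
O = sqrt(13) (O = sqrt((-4)**2 - 3)/1 = sqrt(16 - 3)*1 = sqrt(13)*1 = sqrt(13) ≈ 3.6056)
(m(-1, -5) + 10)*O = ((1 - 1*(-1)) + 10)*sqrt(13) = ((1 + 1) + 10)*sqrt(13) = (2 + 10)*sqrt(13) = 12*sqrt(13)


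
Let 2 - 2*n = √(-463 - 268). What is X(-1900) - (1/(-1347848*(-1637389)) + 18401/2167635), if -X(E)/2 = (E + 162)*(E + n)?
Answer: -31577931249973592198234587/4783865290581057720 - 1738*I*√731 ≈ -6.6009e+6 - 46990.0*I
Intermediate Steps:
n = 1 - I*√731/2 (n = 1 - √(-463 - 268)/2 = 1 - I*√731/2 ≈ 1.0 - 13.519*I)
X(E) = -2*(162 + E)*(1 + E - I*√731/2) (X(E) = -2*(E + 162)*(E + (1 - I*√731/2)) = -2*(162 + E)*(1 + E - I*√731/2))
X(-1900) - (1/(-1347848*(-1637389)) + 18401/2167635) = (-324 - 326*(-1900) - 2*(-1900)² + 162*I*√731 + I*(-1900)*√731) - (1/(-1347848*(-1637389)) + 18401/2167635) = (-324 + 619400 - 2*3610000 + 162*I*√731 - 1900*I*√731) - (-1/1347848*(-1/1637389) + 18401*(1/2167635)) = (-324 + 619400 - 7220000 + 162*I*√731 - 1900*I*√731) - (1/2206951488872 + 18401/2167635) = (-6600924 - 1738*I*√731) - 1*40610114348901307/4783865290581057720 = (-6600924 - 1738*I*√731) - 40610114348901307/4783865290581057720 = -31577931249973592198234587/4783865290581057720 - 1738*I*√731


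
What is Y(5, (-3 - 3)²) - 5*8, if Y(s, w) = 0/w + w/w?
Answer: -39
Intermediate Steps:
Y(s, w) = 1 (Y(s, w) = 0 + 1 = 1)
Y(5, (-3 - 3)²) - 5*8 = 1 - 5*8 = 1 - 40 = -39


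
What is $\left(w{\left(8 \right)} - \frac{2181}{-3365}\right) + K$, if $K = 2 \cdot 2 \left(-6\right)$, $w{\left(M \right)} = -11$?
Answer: $- \frac{115594}{3365} \approx -34.352$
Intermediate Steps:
$K = -24$ ($K = 4 \left(-6\right) = -24$)
$\left(w{\left(8 \right)} - \frac{2181}{-3365}\right) + K = \left(-11 - \frac{2181}{-3365}\right) - 24 = \left(-11 - - \frac{2181}{3365}\right) - 24 = \left(-11 + \frac{2181}{3365}\right) - 24 = - \frac{34834}{3365} - 24 = - \frac{115594}{3365}$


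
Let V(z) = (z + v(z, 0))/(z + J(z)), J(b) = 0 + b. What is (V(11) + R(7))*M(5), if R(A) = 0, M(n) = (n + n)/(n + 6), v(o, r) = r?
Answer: 5/11 ≈ 0.45455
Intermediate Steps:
J(b) = b
M(n) = 2*n/(6 + n) (M(n) = (2*n)/(6 + n) = 2*n/(6 + n))
V(z) = ½ (V(z) = (z + 0)/(z + z) = z/((2*z)) = z*(1/(2*z)) = ½)
(V(11) + R(7))*M(5) = (½ + 0)*(2*5/(6 + 5)) = (2*5/11)/2 = (2*5*(1/11))/2 = (½)*(10/11) = 5/11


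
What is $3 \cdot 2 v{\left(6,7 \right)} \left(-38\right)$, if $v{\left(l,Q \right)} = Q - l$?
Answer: $-228$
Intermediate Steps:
$3 \cdot 2 v{\left(6,7 \right)} \left(-38\right) = 3 \cdot 2 \left(7 - 6\right) \left(-38\right) = 6 \left(7 - 6\right) \left(-38\right) = 6 \cdot 1 \left(-38\right) = 6 \left(-38\right) = -228$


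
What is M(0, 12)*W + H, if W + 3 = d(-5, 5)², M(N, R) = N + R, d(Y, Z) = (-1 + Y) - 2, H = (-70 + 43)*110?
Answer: -2238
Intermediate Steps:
H = -2970 (H = -27*110 = -2970)
d(Y, Z) = -3 + Y
W = 61 (W = -3 + (-3 - 5)² = -3 + (-8)² = -3 + 64 = 61)
M(0, 12)*W + H = (0 + 12)*61 - 2970 = 12*61 - 2970 = 732 - 2970 = -2238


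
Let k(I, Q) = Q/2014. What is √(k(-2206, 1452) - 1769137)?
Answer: I*√1793990874631/1007 ≈ 1330.1*I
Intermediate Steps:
k(I, Q) = Q/2014 (k(I, Q) = Q*(1/2014) = Q/2014)
√(k(-2206, 1452) - 1769137) = √((1/2014)*1452 - 1769137) = √(726/1007 - 1769137) = √(-1781520233/1007) = I*√1793990874631/1007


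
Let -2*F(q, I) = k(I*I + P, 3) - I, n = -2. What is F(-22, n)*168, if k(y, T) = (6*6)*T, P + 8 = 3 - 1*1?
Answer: -9240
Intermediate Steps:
P = -6 (P = -8 + (3 - 1*1) = -8 + (3 - 1) = -8 + 2 = -6)
k(y, T) = 36*T
F(q, I) = -54 + I/2 (F(q, I) = -(36*3 - I)/2 = -(108 - I)/2 = -54 + I/2)
F(-22, n)*168 = (-54 + (½)*(-2))*168 = (-54 - 1)*168 = -55*168 = -9240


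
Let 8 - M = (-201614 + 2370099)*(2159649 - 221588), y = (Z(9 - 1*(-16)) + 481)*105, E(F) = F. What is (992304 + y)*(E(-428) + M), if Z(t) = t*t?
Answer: -4658367031263814170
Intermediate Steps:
Z(t) = t²
y = 116130 (y = ((9 - 1*(-16))² + 481)*105 = ((9 + 16)² + 481)*105 = (25² + 481)*105 = (625 + 481)*105 = 1106*105 = 116130)
M = -4202656207577 (M = 8 - (-201614 + 2370099)*(2159649 - 221588) = 8 - 2168485*1938061 = 8 - 1*4202656207585 = 8 - 4202656207585 = -4202656207577)
(992304 + y)*(E(-428) + M) = (992304 + 116130)*(-428 - 4202656207577) = 1108434*(-4202656208005) = -4658367031263814170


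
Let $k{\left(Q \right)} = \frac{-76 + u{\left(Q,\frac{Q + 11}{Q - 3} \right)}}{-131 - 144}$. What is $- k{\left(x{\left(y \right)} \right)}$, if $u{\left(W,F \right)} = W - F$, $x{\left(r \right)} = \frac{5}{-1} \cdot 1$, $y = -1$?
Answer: $- \frac{321}{1100} \approx -0.29182$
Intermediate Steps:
$x{\left(r \right)} = -5$ ($x{\left(r \right)} = 5 \left(-1\right) 1 = \left(-5\right) 1 = -5$)
$k{\left(Q \right)} = \frac{76}{275} - \frac{Q}{275} + \frac{11 + Q}{275 \left(-3 + Q\right)}$ ($k{\left(Q \right)} = \frac{-76 + \left(Q - \frac{Q + 11}{Q - 3}\right)}{-131 - 144} = \frac{-76 + \left(Q - \frac{11 + Q}{-3 + Q}\right)}{-275} = \left(-76 + \left(Q - \frac{11 + Q}{-3 + Q}\right)\right) \left(- \frac{1}{275}\right) = \left(-76 + Q - \frac{11 + Q}{-3 + Q}\right) \left(- \frac{1}{275}\right) = \frac{76}{275} - \frac{Q}{275} + \frac{11 + Q}{275 \left(-3 + Q\right)}$)
$- k{\left(x{\left(y \right)} \right)} = - \frac{-217 - \left(-5\right)^{2} + 80 \left(-5\right)}{275 \left(-3 - 5\right)} = - \frac{-217 - 25 - 400}{275 \left(-8\right)} = - \frac{\left(-1\right) \left(-217 - 25 - 400\right)}{275 \cdot 8} = - \frac{\left(-1\right) \left(-642\right)}{275 \cdot 8} = \left(-1\right) \frac{321}{1100} = - \frac{321}{1100}$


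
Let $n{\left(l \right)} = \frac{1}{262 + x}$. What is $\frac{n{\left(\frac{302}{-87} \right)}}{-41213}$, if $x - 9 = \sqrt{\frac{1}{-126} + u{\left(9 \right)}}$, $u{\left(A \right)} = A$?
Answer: $- \frac{34146}{381320521229} + \frac{3 \sqrt{15862}}{381320521229} \approx -8.8556 \cdot 10^{-8}$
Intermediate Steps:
$x = 9 + \frac{\sqrt{15862}}{42}$ ($x = 9 + \sqrt{\frac{1}{-126} + 9} = 9 + \sqrt{- \frac{1}{126} + 9} = 9 + \sqrt{\frac{1133}{126}} = 9 + \frac{\sqrt{15862}}{42} \approx 11.999$)
$n{\left(l \right)} = \frac{1}{271 + \frac{\sqrt{15862}}{42}}$ ($n{\left(l \right)} = \frac{1}{262 + \left(9 + \frac{\sqrt{15862}}{42}\right)} = \frac{1}{271 + \frac{\sqrt{15862}}{42}}$)
$\frac{n{\left(\frac{302}{-87} \right)}}{-41213} = \frac{\frac{34146}{9252433} - \frac{3 \sqrt{15862}}{9252433}}{-41213} = \left(\frac{34146}{9252433} - \frac{3 \sqrt{15862}}{9252433}\right) \left(- \frac{1}{41213}\right) = - \frac{34146}{381320521229} + \frac{3 \sqrt{15862}}{381320521229}$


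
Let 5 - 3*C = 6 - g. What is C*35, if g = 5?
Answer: 140/3 ≈ 46.667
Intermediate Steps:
C = 4/3 (C = 5/3 - (6 - 1*5)/3 = 5/3 - (6 - 5)/3 = 5/3 - 1/3*1 = 5/3 - 1/3 = 4/3 ≈ 1.3333)
C*35 = (4/3)*35 = 140/3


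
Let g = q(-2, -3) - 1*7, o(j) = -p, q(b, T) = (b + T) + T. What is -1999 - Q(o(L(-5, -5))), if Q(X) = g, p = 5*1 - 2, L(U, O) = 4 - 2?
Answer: -1984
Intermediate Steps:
L(U, O) = 2
p = 3 (p = 5 - 2 = 3)
q(b, T) = b + 2*T (q(b, T) = (T + b) + T = b + 2*T)
o(j) = -3 (o(j) = -1*3 = -3)
g = -15 (g = (-2 + 2*(-3)) - 1*7 = (-2 - 6) - 7 = -8 - 7 = -15)
Q(X) = -15
-1999 - Q(o(L(-5, -5))) = -1999 - 1*(-15) = -1999 + 15 = -1984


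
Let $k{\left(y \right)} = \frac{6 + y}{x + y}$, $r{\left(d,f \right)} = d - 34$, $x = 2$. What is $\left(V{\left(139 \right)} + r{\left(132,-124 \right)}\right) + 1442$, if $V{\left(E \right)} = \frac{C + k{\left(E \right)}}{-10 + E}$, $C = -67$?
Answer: $\frac{28001758}{18189} \approx 1539.5$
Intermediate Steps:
$r{\left(d,f \right)} = -34 + d$
$k{\left(y \right)} = \frac{6 + y}{2 + y}$
$V{\left(E \right)} = \frac{-67 + \frac{6 + E}{2 + E}}{-10 + E}$
$\left(V{\left(139 \right)} + r{\left(132,-124 \right)}\right) + 1442 = \left(\frac{2 \left(-64 - 4587\right)}{\left(-10 + 139\right) \left(2 + 139\right)} + \left(-34 + 132\right)\right) + 1442 = \left(\frac{2 \left(-64 - 4587\right)}{129 \cdot 141} + 98\right) + 1442 = \left(2 \cdot \frac{1}{129} \cdot \frac{1}{141} \left(-4651\right) + 98\right) + 1442 = \left(- \frac{9302}{18189} + 98\right) + 1442 = \frac{1773220}{18189} + 1442 = \frac{28001758}{18189}$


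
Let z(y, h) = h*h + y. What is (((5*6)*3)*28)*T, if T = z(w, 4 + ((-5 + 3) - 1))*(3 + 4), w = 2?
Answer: 52920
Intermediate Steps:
z(y, h) = y + h**2 (z(y, h) = h**2 + y = y + h**2)
T = 21 (T = (2 + (4 + ((-5 + 3) - 1))**2)*(3 + 4) = (2 + (4 + (-2 - 1))**2)*7 = (2 + (4 - 3)**2)*7 = (2 + 1**2)*7 = (2 + 1)*7 = 3*7 = 21)
(((5*6)*3)*28)*T = (((5*6)*3)*28)*21 = ((30*3)*28)*21 = (90*28)*21 = 2520*21 = 52920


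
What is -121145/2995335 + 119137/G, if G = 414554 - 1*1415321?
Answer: -31872876274/199842161463 ≈ -0.15949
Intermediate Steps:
G = -1000767 (G = 414554 - 1415321 = -1000767)
-121145/2995335 + 119137/G = -121145/2995335 + 119137/(-1000767) = -121145*1/2995335 + 119137*(-1/1000767) = -24229/599067 - 119137/1000767 = -31872876274/199842161463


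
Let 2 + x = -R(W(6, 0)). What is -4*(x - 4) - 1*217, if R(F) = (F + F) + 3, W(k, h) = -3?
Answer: -205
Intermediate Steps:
R(F) = 3 + 2*F (R(F) = 2*F + 3 = 3 + 2*F)
x = 1 (x = -2 - (3 + 2*(-3)) = -2 - (3 - 6) = -2 - 1*(-3) = -2 + 3 = 1)
-4*(x - 4) - 1*217 = -4*(1 - 4) - 1*217 = -4*(-3) - 217 = 12 - 217 = -205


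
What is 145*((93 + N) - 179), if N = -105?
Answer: -27695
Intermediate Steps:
145*((93 + N) - 179) = 145*((93 - 105) - 179) = 145*(-12 - 179) = 145*(-191) = -27695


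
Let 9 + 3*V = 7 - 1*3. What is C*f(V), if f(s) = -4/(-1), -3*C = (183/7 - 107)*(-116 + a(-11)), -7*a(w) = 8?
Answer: -1856480/147 ≈ -12629.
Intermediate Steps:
a(w) = -8/7 (a(w) = -⅐*8 = -8/7)
V = -5/3 (V = -3 + (7 - 1*3)/3 = -3 + (7 - 3)/3 = -3 + (⅓)*4 = -3 + 4/3 = -5/3 ≈ -1.6667)
C = -464120/147 (C = -(183/7 - 107)*(-116 - 8/7)/3 = -(183*(⅐) - 107)*(-820)/(3*7) = -(183/7 - 107)*(-820)/(3*7) = -(-566)*(-820)/(21*7) = -⅓*464120/49 = -464120/147 ≈ -3157.3)
f(s) = 4 (f(s) = -4*(-1) = 4)
C*f(V) = -464120/147*4 = -1856480/147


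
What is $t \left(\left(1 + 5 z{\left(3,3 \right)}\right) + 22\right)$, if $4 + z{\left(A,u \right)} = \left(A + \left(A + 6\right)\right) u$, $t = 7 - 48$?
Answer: $-7503$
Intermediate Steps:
$t = -41$ ($t = 7 - 48 = -41$)
$z{\left(A,u \right)} = -4 + u \left(6 + 2 A\right)$ ($z{\left(A,u \right)} = -4 + \left(A + \left(A + 6\right)\right) u = -4 + \left(A + \left(6 + A\right)\right) u = -4 + \left(6 + 2 A\right) u = -4 + u \left(6 + 2 A\right)$)
$t \left(\left(1 + 5 z{\left(3,3 \right)}\right) + 22\right) = - 41 \left(\left(1 + 5 \left(-4 + 6 \cdot 3 + 2 \cdot 3 \cdot 3\right)\right) + 22\right) = - 41 \left(\left(1 + 5 \left(-4 + 18 + 18\right)\right) + 22\right) = - 41 \left(\left(1 + 5 \cdot 32\right) + 22\right) = - 41 \left(\left(1 + 160\right) + 22\right) = - 41 \left(161 + 22\right) = \left(-41\right) 183 = -7503$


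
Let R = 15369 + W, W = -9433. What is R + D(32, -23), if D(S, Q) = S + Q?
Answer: 5945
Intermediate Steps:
D(S, Q) = Q + S
R = 5936 (R = 15369 - 9433 = 5936)
R + D(32, -23) = 5936 + (-23 + 32) = 5936 + 9 = 5945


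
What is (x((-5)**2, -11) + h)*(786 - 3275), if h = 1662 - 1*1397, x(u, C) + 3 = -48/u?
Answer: -16183478/25 ≈ -6.4734e+5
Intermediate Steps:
x(u, C) = -3 - 48/u
h = 265 (h = 1662 - 1397 = 265)
(x((-5)**2, -11) + h)*(786 - 3275) = ((-3 - 48/((-5)**2)) + 265)*(786 - 3275) = ((-3 - 48/25) + 265)*(-2489) = (-123/25 + 265)*(-2489) = (6502/25)*(-2489) = -16183478/25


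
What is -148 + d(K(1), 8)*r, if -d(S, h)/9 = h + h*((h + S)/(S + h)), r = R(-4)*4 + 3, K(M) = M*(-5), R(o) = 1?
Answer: -1156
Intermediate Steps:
K(M) = -5*M
r = 7 (r = 1*4 + 3 = 4 + 3 = 7)
d(S, h) = -18*h (d(S, h) = -9*(h + h*((h + S)/(S + h))) = -9*(h + h*((S + h)/(S + h))) = -9*(h + h*1) = -9*(h + h) = -18*h)
-148 + d(K(1), 8)*r = -148 - 18*8*7 = -148 - 144*7 = -148 - 1008 = -1156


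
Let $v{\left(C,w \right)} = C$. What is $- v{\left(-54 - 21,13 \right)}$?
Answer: $75$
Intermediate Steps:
$- v{\left(-54 - 21,13 \right)} = - (-54 - 21) = \left(-1\right) \left(-75\right) = 75$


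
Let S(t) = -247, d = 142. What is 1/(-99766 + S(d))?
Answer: -1/100013 ≈ -9.9987e-6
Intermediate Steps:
1/(-99766 + S(d)) = 1/(-99766 - 247) = 1/(-100013) = -1/100013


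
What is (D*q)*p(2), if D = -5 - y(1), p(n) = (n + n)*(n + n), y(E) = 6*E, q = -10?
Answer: 1760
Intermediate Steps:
p(n) = 4*n² (p(n) = (2*n)*(2*n) = 4*n²)
D = -11 (D = -5 - 6 = -11)
(D*q)*p(2) = (-11*(-10))*(4*2²) = 110*(4*4) = 110*16 = 1760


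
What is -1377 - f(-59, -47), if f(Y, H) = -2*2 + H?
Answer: -1326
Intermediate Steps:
f(Y, H) = -4 + H
-1377 - f(-59, -47) = -1377 - (-4 - 47) = -1377 - 1*(-51) = -1377 + 51 = -1326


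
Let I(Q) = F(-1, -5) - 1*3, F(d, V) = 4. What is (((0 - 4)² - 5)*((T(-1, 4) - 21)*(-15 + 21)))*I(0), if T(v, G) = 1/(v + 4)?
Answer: -1364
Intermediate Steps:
T(v, G) = 1/(4 + v)
I(Q) = 1 (I(Q) = 4 - 1*3 = 4 - 3 = 1)
(((0 - 4)² - 5)*((T(-1, 4) - 21)*(-15 + 21)))*I(0) = (((0 - 4)² - 5)*((1/(4 - 1) - 21)*(-15 + 21)))*1 = (((-4)² - 5)*((1/3 - 21)*6))*1 = ((16 - 5)*((⅓ - 21)*6))*1 = (11*(-62/3*6))*1 = (11*(-124))*1 = -1364*1 = -1364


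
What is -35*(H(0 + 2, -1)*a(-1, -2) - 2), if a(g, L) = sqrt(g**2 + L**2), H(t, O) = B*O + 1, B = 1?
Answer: 70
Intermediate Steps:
H(t, O) = 1 + O (H(t, O) = 1*O + 1 = O + 1 = 1 + O)
a(g, L) = sqrt(L**2 + g**2)
-35*(H(0 + 2, -1)*a(-1, -2) - 2) = -35*((1 - 1)*sqrt((-2)**2 + (-1)**2) - 2) = -35*(0*sqrt(4 + 1) - 2) = -35*(0*sqrt(5) - 2) = -35*(0 - 2) = -35*(-2) = 70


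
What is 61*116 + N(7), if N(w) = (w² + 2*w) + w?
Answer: 7146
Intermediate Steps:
N(w) = w² + 3*w
61*116 + N(7) = 61*116 + 7*(3 + 7) = 7076 + 7*10 = 7076 + 70 = 7146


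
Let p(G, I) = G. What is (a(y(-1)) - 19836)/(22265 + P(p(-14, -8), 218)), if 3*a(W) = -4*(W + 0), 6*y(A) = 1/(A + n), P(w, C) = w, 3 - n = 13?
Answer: -1963762/2202849 ≈ -0.89146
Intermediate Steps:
n = -10 (n = 3 - 1*13 = 3 - 13 = -10)
y(A) = 1/(6*(-10 + A)) (y(A) = 1/(6*(A - 10)) = 1/(6*(-10 + A)))
a(W) = -4*W/3 (a(W) = (-4*(W + 0))/3 = (-4*W)/3 = -4*W/3)
(a(y(-1)) - 19836)/(22265 + P(p(-14, -8), 218)) = (-2/(9*(-10 - 1)) - 19836)/(22265 - 14) = (-2/(9*(-11)) - 19836)/22251 = (-2*(-1)/(9*11) - 19836)*(1/22251) = (-4/3*(-1/66) - 19836)*(1/22251) = (2/99 - 19836)*(1/22251) = -1963762/99*1/22251 = -1963762/2202849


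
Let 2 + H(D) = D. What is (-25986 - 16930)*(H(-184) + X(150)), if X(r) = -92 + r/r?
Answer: 11887732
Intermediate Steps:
X(r) = -91 (X(r) = -92 + 1 = -91)
H(D) = -2 + D
(-25986 - 16930)*(H(-184) + X(150)) = (-25986 - 16930)*((-2 - 184) - 91) = -42916*(-186 - 91) = -42916*(-277) = 11887732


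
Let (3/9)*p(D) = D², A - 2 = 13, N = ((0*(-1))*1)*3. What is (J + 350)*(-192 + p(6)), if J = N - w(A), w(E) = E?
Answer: -28140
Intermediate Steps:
N = 0 (N = (0*1)*3 = 0*3 = 0)
A = 15 (A = 2 + 13 = 15)
J = -15 (J = 0 - 1*15 = 0 - 15 = -15)
p(D) = 3*D²
(J + 350)*(-192 + p(6)) = (-15 + 350)*(-192 + 3*6²) = 335*(-192 + 3*36) = 335*(-192 + 108) = 335*(-84) = -28140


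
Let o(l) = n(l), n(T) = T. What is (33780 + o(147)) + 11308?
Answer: 45235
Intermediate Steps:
o(l) = l
(33780 + o(147)) + 11308 = (33780 + 147) + 11308 = 33927 + 11308 = 45235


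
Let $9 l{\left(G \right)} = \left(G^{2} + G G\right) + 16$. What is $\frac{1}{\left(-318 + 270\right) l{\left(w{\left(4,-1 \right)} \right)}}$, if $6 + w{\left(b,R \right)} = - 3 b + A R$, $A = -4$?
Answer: $- \frac{1}{2176} \approx -0.00045956$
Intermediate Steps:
$w{\left(b,R \right)} = -6 - 4 R - 3 b$ ($w{\left(b,R \right)} = -6 - \left(3 b + 4 R\right) = -6 - 4 R - 3 b$)
$l{\left(G \right)} = \frac{16}{9} + \frac{2 G^{2}}{9}$ ($l{\left(G \right)} = \frac{\left(G^{2} + G G\right) + 16}{9} = \frac{\left(G^{2} + G^{2}\right) + 16}{9} = \frac{2 G^{2} + 16}{9} = \frac{16 + 2 G^{2}}{9} = \frac{16}{9} + \frac{2 G^{2}}{9}$)
$\frac{1}{\left(-318 + 270\right) l{\left(w{\left(4,-1 \right)} \right)}} = \frac{1}{\left(-318 + 270\right) \left(\frac{16}{9} + \frac{2 \left(-6 - -4 - 12\right)^{2}}{9}\right)} = \frac{1}{\left(-48\right) \left(\frac{16}{9} + \frac{2 \left(-6 + 4 - 12\right)^{2}}{9}\right)} = \frac{1}{\left(-48\right) \left(\frac{16}{9} + \frac{2 \left(-14\right)^{2}}{9}\right)} = \frac{1}{\left(-48\right) \left(\frac{16}{9} + \frac{2}{9} \cdot 196\right)} = \frac{1}{\left(-48\right) \left(\frac{16}{9} + \frac{392}{9}\right)} = \frac{1}{\left(-48\right) \frac{136}{3}} = \frac{1}{-2176} = - \frac{1}{2176}$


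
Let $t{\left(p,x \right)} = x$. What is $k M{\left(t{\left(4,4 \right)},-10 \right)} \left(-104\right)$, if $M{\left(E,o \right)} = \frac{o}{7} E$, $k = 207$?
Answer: $\frac{861120}{7} \approx 1.2302 \cdot 10^{5}$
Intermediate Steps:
$M{\left(E,o \right)} = \frac{E o}{7}$ ($M{\left(E,o \right)} = o \frac{1}{7} E = \frac{o}{7} E = \frac{E o}{7}$)
$k M{\left(t{\left(4,4 \right)},-10 \right)} \left(-104\right) = 207 \cdot \frac{1}{7} \cdot 4 \left(-10\right) \left(-104\right) = 207 \left(- \frac{40}{7}\right) \left(-104\right) = \left(- \frac{8280}{7}\right) \left(-104\right) = \frac{861120}{7}$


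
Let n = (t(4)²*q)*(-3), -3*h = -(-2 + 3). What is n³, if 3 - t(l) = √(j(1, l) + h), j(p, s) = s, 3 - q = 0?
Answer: -6276960 + 1005048*√39 ≈ -437.25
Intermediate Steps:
q = 3 (q = 3 - 1*0 = 3 + 0 = 3)
h = ⅓ (h = -(-1)*(-2 + 3)/3 = -(-1)/3 = -⅓*(-1) = ⅓ ≈ 0.33333)
t(l) = 3 - √(⅓ + l) (t(l) = 3 - √(l + ⅓) = 3 - √(⅓ + l))
n = -9*(3 - √39/3)² (n = ((3 - √(3 + 9*4)/3)²*3)*(-3) = ((3 - √(3 + 36)/3)²*3)*(-3) = ((3 - √39/3)²*3)*(-3) = (3*(3 - √39/3)²)*(-3) = -9*(3 - √39/3)² ≈ -7.5900)
n³ = (-120 + 18*√39)³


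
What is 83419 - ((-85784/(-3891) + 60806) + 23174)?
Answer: -2268635/3891 ≈ -583.05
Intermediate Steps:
83419 - ((-85784/(-3891) + 60806) + 23174) = 83419 - ((-85784*(-1/3891) + 60806) + 23174) = 83419 - ((85784/3891 + 60806) + 23174) = 83419 - (236681930/3891 + 23174) = 83419 - 1*326851964/3891 = 83419 - 326851964/3891 = -2268635/3891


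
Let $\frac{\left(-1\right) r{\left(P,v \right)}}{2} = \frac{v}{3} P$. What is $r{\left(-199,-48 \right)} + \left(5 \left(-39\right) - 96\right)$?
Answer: $-6659$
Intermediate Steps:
$r{\left(P,v \right)} = - \frac{2 P v}{3}$ ($r{\left(P,v \right)} = - 2 \frac{v}{3} P = - 2 \frac{P v}{3} = - \frac{2 P v}{3}$)
$r{\left(-199,-48 \right)} + \left(5 \left(-39\right) - 96\right) = \left(- \frac{2}{3}\right) \left(-199\right) \left(-48\right) + \left(5 \left(-39\right) - 96\right) = -6368 - 291 = -6659$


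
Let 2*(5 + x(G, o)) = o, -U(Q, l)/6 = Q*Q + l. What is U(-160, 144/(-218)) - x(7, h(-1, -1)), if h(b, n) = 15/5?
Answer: -33483173/218 ≈ -1.5359e+5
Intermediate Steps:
h(b, n) = 3 (h(b, n) = 15*(1/5) = 3)
U(Q, l) = -6*l - 6*Q**2 (U(Q, l) = -6*(Q*Q + l) = -6*(Q**2 + l) = -6*(l + Q**2) = -6*l - 6*Q**2)
x(G, o) = -5 + o/2
U(-160, 144/(-218)) - x(7, h(-1, -1)) = (-864/(-218) - 6*(-160)**2) - (-5 + (1/2)*3) = (-864*(-1)/218 - 6*25600) - (-5 + 3/2) = (-6*(-72/109) - 153600) - 1*(-7/2) = (432/109 - 153600) + 7/2 = -16741968/109 + 7/2 = -33483173/218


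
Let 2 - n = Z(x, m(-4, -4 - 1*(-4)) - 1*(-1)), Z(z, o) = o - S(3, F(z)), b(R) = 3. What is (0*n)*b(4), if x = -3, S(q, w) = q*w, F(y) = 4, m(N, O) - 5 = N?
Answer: 0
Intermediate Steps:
m(N, O) = 5 + N
Z(z, o) = -12 + o (Z(z, o) = o - 3*4 = o - 1*12 = o - 12 = -12 + o)
n = 12 (n = 2 - (-12 + ((5 - 4) - 1*(-1))) = 2 - (-12 + (1 + 1)) = 2 - (-12 + 2) = 2 - 1*(-10) = 2 + 10 = 12)
(0*n)*b(4) = (0*12)*3 = 0*3 = 0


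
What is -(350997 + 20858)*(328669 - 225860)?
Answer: -38230040695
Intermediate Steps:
-(350997 + 20858)*(328669 - 225860) = -371855*102809 = -1*38230040695 = -38230040695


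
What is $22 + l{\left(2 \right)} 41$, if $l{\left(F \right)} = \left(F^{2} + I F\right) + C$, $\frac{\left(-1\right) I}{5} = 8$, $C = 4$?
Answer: $-2930$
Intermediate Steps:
$I = -40$ ($I = \left(-5\right) 8 = -40$)
$l{\left(F \right)} = 4 + F^{2} - 40 F$ ($l{\left(F \right)} = \left(F^{2} - 40 F\right) + 4 = 4 + F^{2} - 40 F$)
$22 + l{\left(2 \right)} 41 = 22 + \left(4 + 2^{2} - 80\right) 41 = 22 + \left(4 + 4 - 80\right) 41 = 22 - 2952 = -2930$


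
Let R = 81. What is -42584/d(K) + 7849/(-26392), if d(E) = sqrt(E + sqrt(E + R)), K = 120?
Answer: -7849/26392 - 42584/sqrt(120 + sqrt(201)) ≈ -3676.6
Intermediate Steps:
d(E) = sqrt(E + sqrt(81 + E)) (d(E) = sqrt(E + sqrt(E + 81)) = sqrt(E + sqrt(81 + E)))
-42584/d(K) + 7849/(-26392) = -42584/sqrt(120 + sqrt(81 + 120)) + 7849/(-26392) = -42584/sqrt(120 + sqrt(201)) + 7849*(-1/26392) = -42584/sqrt(120 + sqrt(201)) - 7849/26392 = -7849/26392 - 42584/sqrt(120 + sqrt(201))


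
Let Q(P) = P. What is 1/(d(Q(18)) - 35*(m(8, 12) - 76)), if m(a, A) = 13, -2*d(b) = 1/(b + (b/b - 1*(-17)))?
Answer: 72/158759 ≈ 0.00045352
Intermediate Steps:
d(b) = -1/(2*(18 + b)) (d(b) = -1/(2*(b + (b/b - 1*(-17)))) = -1/(2*(b + (1 + 17))) = -1/(2*(b + 18)) = -1/(2*(18 + b)))
1/(d(Q(18)) - 35*(m(8, 12) - 76)) = 1/(-1/(36 + 2*18) - 35*(13 - 76)) = 1/(-1/(36 + 36) - 35*(-63)) = 1/(-1/72 + 2205) = 1/(158759/72) = 72/158759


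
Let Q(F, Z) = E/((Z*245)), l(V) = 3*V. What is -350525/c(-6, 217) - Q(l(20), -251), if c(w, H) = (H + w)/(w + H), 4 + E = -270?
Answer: -21555535149/61495 ≈ -3.5053e+5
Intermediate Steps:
E = -274 (E = -4 - 270 = -274)
c(w, H) = 1 (c(w, H) = (H + w)/(H + w) = 1)
Q(F, Z) = -274/(245*Z) (Q(F, Z) = -274*1/(245*Z) = -274/(245*Z))
-350525/c(-6, 217) - Q(l(20), -251) = -350525/1 - (-274)/(245*(-251)) = -350525*1 - (-274)*(-1)/(245*251) = -350525 - 1*274/61495 = -350525 - 274/61495 = -21555535149/61495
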